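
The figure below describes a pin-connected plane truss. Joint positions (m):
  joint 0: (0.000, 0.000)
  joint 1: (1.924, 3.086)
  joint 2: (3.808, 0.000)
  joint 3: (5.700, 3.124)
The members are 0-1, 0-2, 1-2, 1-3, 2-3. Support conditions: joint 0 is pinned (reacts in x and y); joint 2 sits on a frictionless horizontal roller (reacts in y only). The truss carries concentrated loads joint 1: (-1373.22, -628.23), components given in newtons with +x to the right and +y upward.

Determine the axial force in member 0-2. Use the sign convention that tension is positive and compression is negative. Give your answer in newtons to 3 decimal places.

-485.616

N=4 nodes, M=5 members, R=3 reactions → 2N=8, M+R=8
member 0 (0-1): L=3.6366, (cx,cy)=(0.5291,0.8486)
member 1 (0-2): L=3.8080, (cx,cy)=(1.0000,0.0000)
member 2 (1-2): L=3.6156, (cx,cy)=(0.5211,-0.8535)
member 3 (1-3): L=3.7762, (cx,cy)=(0.9999,0.0101)
member 4 (2-3): L=3.6523, (cx,cy)=(0.5180,0.8554)
solve A·x = −loads:
  F[0-1] = -1677.7012 N (compression)
  F[0-2] = -485.6164 N (compression)
  F[1-2] = +931.9608 N (tension)
  F[1-3] = +0.0000 N (tension)
  F[2-3] = -0.0000 N (compression)
  Rx@0 = +1373.2200 N
  Ry@0 = +1423.6718 N
  Ry@2 = -795.4418 N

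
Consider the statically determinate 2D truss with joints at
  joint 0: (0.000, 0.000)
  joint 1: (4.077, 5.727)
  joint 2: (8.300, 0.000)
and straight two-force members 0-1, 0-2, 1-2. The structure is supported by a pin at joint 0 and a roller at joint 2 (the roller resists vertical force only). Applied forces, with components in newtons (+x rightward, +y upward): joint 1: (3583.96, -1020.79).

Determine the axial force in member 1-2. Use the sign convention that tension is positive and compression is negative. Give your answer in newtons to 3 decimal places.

N=3 nodes, M=3 members, R=3 reactions → 2N=6, M+R=6
member 0 (0-1): L=7.0300, (cx,cy)=(0.5799,0.8147)
member 1 (0-2): L=8.3000, (cx,cy)=(1.0000,0.0000)
member 2 (1-2): L=7.1156, (cx,cy)=(0.5935,-0.8048)
solve A·x = −loads:
  F[0-1] = +2398.0201 N (tension)
  F[0-2] = +2193.2386 N (tension)
  F[1-2] = -3695.5446 N (compression)
  Rx@0 = -3583.9600 N
  Ry@0 = -1953.5594 N
  Ry@2 = +2974.3494 N

-3695.545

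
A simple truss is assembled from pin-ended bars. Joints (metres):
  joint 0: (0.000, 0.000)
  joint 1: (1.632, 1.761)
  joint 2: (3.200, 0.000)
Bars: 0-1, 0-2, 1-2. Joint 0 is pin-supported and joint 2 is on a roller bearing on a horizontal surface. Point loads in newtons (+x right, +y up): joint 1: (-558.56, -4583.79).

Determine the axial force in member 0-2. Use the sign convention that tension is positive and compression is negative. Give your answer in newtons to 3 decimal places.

N=3 nodes, M=3 members, R=3 reactions → 2N=6, M+R=6
member 0 (0-1): L=2.4009, (cx,cy)=(0.6797,0.7335)
member 1 (0-2): L=3.2000, (cx,cy)=(1.0000,0.0000)
member 2 (1-2): L=2.3579, (cx,cy)=(0.6650,-0.7468)
solve A·x = −loads:
  F[0-1] = -3481.3586 N (compression)
  F[0-2] = +1807.8304 N (tension)
  F[1-2] = -2718.5609 N (compression)
  Rx@0 = +558.5600 N
  Ry@0 = +2553.4397 N
  Ry@2 = +2030.3503 N

1807.830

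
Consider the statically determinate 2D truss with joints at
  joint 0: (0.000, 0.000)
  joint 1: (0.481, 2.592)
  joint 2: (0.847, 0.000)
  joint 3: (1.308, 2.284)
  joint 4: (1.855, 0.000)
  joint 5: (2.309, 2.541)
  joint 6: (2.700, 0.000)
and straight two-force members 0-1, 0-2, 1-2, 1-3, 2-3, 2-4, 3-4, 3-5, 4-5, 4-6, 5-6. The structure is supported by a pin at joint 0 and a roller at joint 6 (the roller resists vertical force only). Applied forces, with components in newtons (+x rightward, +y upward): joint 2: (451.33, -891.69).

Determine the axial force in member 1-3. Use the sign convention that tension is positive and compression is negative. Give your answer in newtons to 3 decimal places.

N=7 nodes, M=11 members, R=3 reactions → 2N=14, M+R=14
member 0 (0-1): L=2.6363, (cx,cy)=(0.1825,0.9832)
member 1 (0-2): L=0.8470, (cx,cy)=(1.0000,0.0000)
member 2 (1-2): L=2.6177, (cx,cy)=(0.1398,-0.9902)
member 3 (1-3): L=0.8825, (cx,cy)=(0.9371,-0.3490)
member 4 (2-3): L=2.3301, (cx,cy)=(0.1978,0.9802)
member 5 (2-4): L=1.0080, (cx,cy)=(1.0000,0.0000)
member 6 (3-4): L=2.3486, (cx,cy)=(0.2329,-0.9725)
member 7 (3-5): L=1.0335, (cx,cy)=(0.9686,0.2487)
member 8 (4-5): L=2.5812, (cx,cy)=(0.1759,0.9844)
member 9 (4-6): L=0.8450, (cx,cy)=(1.0000,0.0000)
member 10 (5-6): L=2.5709, (cx,cy)=(0.1521,-0.9884)
solve A·x = −loads:
  F[0-1] = -622.4113 N (compression)
  F[0-2] = +564.8927 N (tension)
  F[1-2] = +697.4246 N (tension)
  F[1-3] = -225.2376 N (compression)
  F[2-3] = +205.1717 N (tension)
  F[2-4] = +170.4813 N (tension)
  F[3-4] = -313.3755 N (compression)
  F[3-5] = -100.6563 N (compression)
  F[4-5] = +309.5836 N (tension)
  F[4-6] = +43.0433 N (tension)
  F[5-6] = -283.0188 N (compression)
  Rx@0 = -451.3300 N
  Ry@0 = +611.9635 N
  Ry@6 = +279.7265 N

-225.238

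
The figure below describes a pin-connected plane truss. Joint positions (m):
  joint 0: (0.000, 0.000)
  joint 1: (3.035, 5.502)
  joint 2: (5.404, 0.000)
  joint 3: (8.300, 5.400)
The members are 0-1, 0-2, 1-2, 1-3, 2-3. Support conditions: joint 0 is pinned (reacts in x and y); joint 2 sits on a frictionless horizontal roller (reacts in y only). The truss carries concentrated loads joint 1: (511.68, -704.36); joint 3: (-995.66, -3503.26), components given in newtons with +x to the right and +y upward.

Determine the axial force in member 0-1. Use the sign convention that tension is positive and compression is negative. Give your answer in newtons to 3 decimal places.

1250.152

N=4 nodes, M=5 members, R=3 reactions → 2N=8, M+R=8
member 0 (0-1): L=6.2836, (cx,cy)=(0.4830,0.8756)
member 1 (0-2): L=5.4040, (cx,cy)=(1.0000,0.0000)
member 2 (1-2): L=5.9903, (cx,cy)=(0.3955,-0.9185)
member 3 (1-3): L=5.2660, (cx,cy)=(0.9998,-0.0194)
member 4 (2-3): L=6.1275, (cx,cy)=(0.4726,0.8813)
solve A·x = −loads:
  F[0-1] = +1250.1517 N (tension)
  F[0-2] = -1087.8105 N (compression)
  F[1-2] = -1977.1248 N (compression)
  F[1-3] = +874.2082 N (tension)
  F[2-3] = -3956.0422 N (compression)
  Rx@0 = +483.9800 N
  Ry@0 = -1094.6542 N
  Ry@2 = +5302.2742 N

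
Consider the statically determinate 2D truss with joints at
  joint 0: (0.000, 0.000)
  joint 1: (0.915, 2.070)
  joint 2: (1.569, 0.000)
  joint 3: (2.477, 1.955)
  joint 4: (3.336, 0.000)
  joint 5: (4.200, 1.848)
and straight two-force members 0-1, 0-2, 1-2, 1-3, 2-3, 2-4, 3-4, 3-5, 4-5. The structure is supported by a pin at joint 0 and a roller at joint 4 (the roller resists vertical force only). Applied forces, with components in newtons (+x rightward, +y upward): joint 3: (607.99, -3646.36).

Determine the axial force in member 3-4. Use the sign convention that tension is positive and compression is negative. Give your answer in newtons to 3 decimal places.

-3346.446

N=6 nodes, M=9 members, R=3 reactions → 2N=12, M+R=12
member 0 (0-1): L=2.2632, (cx,cy)=(0.4043,0.9146)
member 1 (0-2): L=1.5690, (cx,cy)=(1.0000,0.0000)
member 2 (1-2): L=2.1709, (cx,cy)=(0.3013,-0.9535)
member 3 (1-3): L=1.5662, (cx,cy)=(0.9973,-0.0734)
member 4 (2-3): L=2.1556, (cx,cy)=(0.4212,0.9070)
member 5 (2-4): L=1.7670, (cx,cy)=(1.0000,0.0000)
member 6 (3-4): L=2.1354, (cx,cy)=(0.4023,-0.9155)
member 7 (3-5): L=1.7263, (cx,cy)=(0.9981,-0.0620)
member 8 (4-5): L=2.0400, (cx,cy)=(0.4235,0.9059)
solve A·x = −loads:
  F[0-1] = -636.9953 N (compression)
  F[0-2] = +865.5226 N (tension)
  F[1-2] = +645.9100 N (tension)
  F[1-3] = -453.3455 N (compression)
  F[2-3] = -679.0895 N (compression)
  F[2-4] = +1346.1674 N (tension)
  F[3-4] = -3346.4461 N (compression)
  F[3-5] = -0.0000 N (compression)
  F[4-5] = +0.0000 N (tension)
  Rx@0 = -607.9900 N
  Ry@0 = +582.6147 N
  Ry@4 = +3063.7453 N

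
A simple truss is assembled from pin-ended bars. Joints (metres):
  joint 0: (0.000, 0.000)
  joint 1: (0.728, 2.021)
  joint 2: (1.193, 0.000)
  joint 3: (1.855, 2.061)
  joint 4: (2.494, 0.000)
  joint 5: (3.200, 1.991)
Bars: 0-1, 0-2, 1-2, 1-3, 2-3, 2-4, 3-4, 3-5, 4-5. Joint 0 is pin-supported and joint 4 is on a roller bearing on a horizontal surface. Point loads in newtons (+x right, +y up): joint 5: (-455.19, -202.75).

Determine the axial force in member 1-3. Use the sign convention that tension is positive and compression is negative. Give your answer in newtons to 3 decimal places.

-179.277

N=6 nodes, M=9 members, R=3 reactions → 2N=12, M+R=12
member 0 (0-1): L=2.1481, (cx,cy)=(0.3389,0.9408)
member 1 (0-2): L=1.1930, (cx,cy)=(1.0000,0.0000)
member 2 (1-2): L=2.0738, (cx,cy)=(0.2242,-0.9745)
member 3 (1-3): L=1.1277, (cx,cy)=(0.9994,0.0355)
member 4 (2-3): L=2.1647, (cx,cy)=(0.3058,0.9521)
member 5 (2-4): L=1.3010, (cx,cy)=(1.0000,0.0000)
member 6 (3-4): L=2.1578, (cx,cy)=(0.2961,-0.9551)
member 7 (3-5): L=1.3468, (cx,cy)=(0.9986,-0.0520)
member 8 (4-5): L=2.1125, (cx,cy)=(0.3342,0.9425)
solve A·x = −loads:
  F[0-1] = -325.2380 N (compression)
  F[0-2] = -344.9666 N (compression)
  F[1-2] = +307.4609 N (tension)
  F[1-3] = -179.2768 N (compression)
  F[2-3] = -314.7095 N (compression)
  F[2-4] = -179.7832 N (compression)
  F[3-4] = +340.8675 N (tension)
  F[3-5] = -376.8596 N (compression)
  F[4-5] = -235.9014 N (compression)
  Rx@0 = +455.1900 N
  Ry@0 = +305.9911 N
  Ry@4 = -103.2411 N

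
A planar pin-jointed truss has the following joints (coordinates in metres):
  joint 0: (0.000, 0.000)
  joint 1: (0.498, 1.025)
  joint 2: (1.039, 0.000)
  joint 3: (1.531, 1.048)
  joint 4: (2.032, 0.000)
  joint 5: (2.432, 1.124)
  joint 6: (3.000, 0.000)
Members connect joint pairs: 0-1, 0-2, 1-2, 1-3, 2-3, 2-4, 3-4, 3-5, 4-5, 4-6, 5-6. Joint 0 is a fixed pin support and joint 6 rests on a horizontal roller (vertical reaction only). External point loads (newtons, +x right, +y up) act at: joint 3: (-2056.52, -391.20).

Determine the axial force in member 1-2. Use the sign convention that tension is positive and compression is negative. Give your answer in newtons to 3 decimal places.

N=7 nodes, M=11 members, R=3 reactions → 2N=14, M+R=14
member 0 (0-1): L=1.1396, (cx,cy)=(0.4370,0.8995)
member 1 (0-2): L=1.0390, (cx,cy)=(1.0000,0.0000)
member 2 (1-2): L=1.1590, (cx,cy)=(0.4668,-0.8844)
member 3 (1-3): L=1.0333, (cx,cy)=(0.9998,0.0223)
member 4 (2-3): L=1.1577, (cx,cy)=(0.4250,0.9052)
member 5 (2-4): L=0.9930, (cx,cy)=(1.0000,0.0000)
member 6 (3-4): L=1.1616, (cx,cy)=(0.4313,-0.9022)
member 7 (3-5): L=0.9042, (cx,cy)=(0.9965,0.0841)
member 8 (4-5): L=1.1931, (cx,cy)=(0.3353,0.9421)
member 9 (4-6): L=0.9680, (cx,cy)=(1.0000,0.0000)
member 10 (5-6): L=1.2594, (cx,cy)=(0.4510,-0.8925)
solve A·x = −loads:
  F[0-1] = -1011.6845 N (compression)
  F[0-2] = -1614.4084 N (compression)
  F[1-2] = +1005.9871 N (tension)
  F[1-3] = -911.9095 N (compression)
  F[2-3] = -982.8326 N (compression)
  F[2-4] = -727.1670 N (compression)
  F[3-4] = +618.0622 N (tension)
  F[3-5] = +462.2305 N (tension)
  F[4-5] = -591.8776 N (compression)
  F[4-6] = -262.1535 N (compression)
  F[5-6] = +581.2446 N (tension)
  Rx@0 = +2056.5200 N
  Ry@0 = +909.9686 N
  Ry@6 = -518.7686 N

1005.987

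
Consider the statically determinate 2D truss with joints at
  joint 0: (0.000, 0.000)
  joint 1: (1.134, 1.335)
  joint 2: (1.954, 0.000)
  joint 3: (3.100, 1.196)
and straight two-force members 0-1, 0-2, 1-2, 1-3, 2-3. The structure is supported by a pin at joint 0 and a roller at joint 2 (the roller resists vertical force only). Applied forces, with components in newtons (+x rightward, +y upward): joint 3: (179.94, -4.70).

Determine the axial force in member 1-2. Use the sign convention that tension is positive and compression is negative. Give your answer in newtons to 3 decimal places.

-146.822

N=4 nodes, M=5 members, R=3 reactions → 2N=8, M+R=8
member 0 (0-1): L=1.7516, (cx,cy)=(0.6474,0.7622)
member 1 (0-2): L=1.9540, (cx,cy)=(1.0000,0.0000)
member 2 (1-2): L=1.5667, (cx,cy)=(0.5234,-0.8521)
member 3 (1-3): L=1.9709, (cx,cy)=(0.9975,-0.0705)
member 4 (2-3): L=1.6564, (cx,cy)=(0.6919,0.7220)
solve A·x = −loads:
  F[0-1] = +148.1253 N (tension)
  F[0-2] = +84.0437 N (tension)
  F[1-2] = -146.8225 N (compression)
  F[1-3] = +173.1722 N (tension)
  F[2-3] = +10.4054 N (tension)
  Rx@0 = -179.9400 N
  Ry@0 = -112.8938 N
  Ry@2 = +117.5938 N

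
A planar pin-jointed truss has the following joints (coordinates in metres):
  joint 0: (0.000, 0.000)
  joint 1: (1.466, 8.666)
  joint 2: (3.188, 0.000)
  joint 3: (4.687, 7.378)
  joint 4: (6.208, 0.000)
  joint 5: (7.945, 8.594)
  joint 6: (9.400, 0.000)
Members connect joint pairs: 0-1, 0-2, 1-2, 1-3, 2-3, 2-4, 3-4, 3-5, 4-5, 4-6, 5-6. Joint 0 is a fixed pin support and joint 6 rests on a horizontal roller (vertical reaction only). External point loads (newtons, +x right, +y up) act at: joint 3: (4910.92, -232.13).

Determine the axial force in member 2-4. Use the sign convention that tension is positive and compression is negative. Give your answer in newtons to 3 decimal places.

2536.188

N=7 nodes, M=11 members, R=3 reactions → 2N=14, M+R=14
member 0 (0-1): L=8.7891, (cx,cy)=(0.1668,0.9860)
member 1 (0-2): L=3.1880, (cx,cy)=(1.0000,0.0000)
member 2 (1-2): L=8.8354, (cx,cy)=(0.1949,-0.9808)
member 3 (1-3): L=3.4690, (cx,cy)=(0.9285,-0.3713)
member 4 (2-3): L=7.5287, (cx,cy)=(0.1991,0.9800)
member 5 (2-4): L=3.0200, (cx,cy)=(1.0000,0.0000)
member 6 (3-4): L=7.5331, (cx,cy)=(0.2019,-0.9794)
member 7 (3-5): L=3.4775, (cx,cy)=(0.9369,0.3497)
member 8 (4-5): L=8.7678, (cx,cy)=(0.1981,0.9802)
member 9 (4-6): L=3.1920, (cx,cy)=(1.0000,0.0000)
member 10 (5-6): L=8.7163, (cx,cy)=(0.1669,-0.9860)
solve A·x = −loads:
  F[0-1] = +3791.2747 N (tension)
  F[0-2] = +4278.5466 N (tension)
  F[1-2] = -4420.2935 N (compression)
  F[1-3] = +1608.8847 N (tension)
  F[2-3] = +4424.1062 N (tension)
  F[2-4] = +2536.1879 N (tension)
  F[3-4] = -4661.6021 N (compression)
  F[3-5] = -1702.4477 N (compression)
  F[4-5] = +4657.9168 N (tension)
  F[4-6] = +672.1873 N (tension)
  F[5-6] = -4026.7938 N (compression)
  Rx@0 = -4910.9200 N
  Ry@0 = -3738.1637 N
  Ry@6 = +3970.2937 N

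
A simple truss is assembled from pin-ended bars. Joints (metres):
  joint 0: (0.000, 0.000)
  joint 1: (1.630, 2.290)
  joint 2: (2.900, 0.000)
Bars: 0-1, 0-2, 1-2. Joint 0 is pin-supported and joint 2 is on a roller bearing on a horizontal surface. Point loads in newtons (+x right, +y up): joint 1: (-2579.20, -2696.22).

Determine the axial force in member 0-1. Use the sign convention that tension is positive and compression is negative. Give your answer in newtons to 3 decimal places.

-3949.259

N=3 nodes, M=3 members, R=3 reactions → 2N=6, M+R=6
member 0 (0-1): L=2.8109, (cx,cy)=(0.5799,0.8147)
member 1 (0-2): L=2.9000, (cx,cy)=(1.0000,0.0000)
member 2 (1-2): L=2.6186, (cx,cy)=(0.4850,-0.8745)
solve A·x = −loads:
  F[0-1] = -3949.2589 N (compression)
  F[0-2] = -289.0592 N (compression)
  F[1-2] = +596.0054 N (tension)
  Rx@0 = +2579.2000 N
  Ry@0 = +3217.4370 N
  Ry@2 = -521.2170 N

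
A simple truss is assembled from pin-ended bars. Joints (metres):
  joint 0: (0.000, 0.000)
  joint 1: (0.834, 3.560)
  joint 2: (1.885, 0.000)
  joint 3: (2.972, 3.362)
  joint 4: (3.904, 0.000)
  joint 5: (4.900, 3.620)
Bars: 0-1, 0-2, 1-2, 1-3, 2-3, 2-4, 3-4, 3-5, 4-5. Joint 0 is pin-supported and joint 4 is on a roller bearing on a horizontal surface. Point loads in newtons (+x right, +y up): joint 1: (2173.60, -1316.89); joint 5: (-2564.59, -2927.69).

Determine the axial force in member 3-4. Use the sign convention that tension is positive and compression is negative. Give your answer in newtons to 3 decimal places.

N=6 nodes, M=9 members, R=3 reactions → 2N=12, M+R=12
member 0 (0-1): L=3.6564, (cx,cy)=(0.2281,0.9736)
member 1 (0-2): L=1.8850, (cx,cy)=(1.0000,0.0000)
member 2 (1-2): L=3.7119, (cx,cy)=(0.2831,-0.9591)
member 3 (1-3): L=2.1471, (cx,cy)=(0.9957,-0.0922)
member 4 (2-3): L=3.5334, (cx,cy)=(0.3076,0.9515)
member 5 (2-4): L=2.0190, (cx,cy)=(1.0000,0.0000)
member 6 (3-4): L=3.4888, (cx,cy)=(0.2671,-0.9637)
member 7 (3-5): L=1.9452, (cx,cy)=(0.9912,0.1326)
member 8 (4-5): L=3.7545, (cx,cy)=(0.2653,0.9642)
solve A·x = −loads:
  F[0-1] = -703.1338 N (compression)
  F[0-2] = -230.6093 N (compression)
  F[1-2] = -446.0944 N (compression)
  F[1-3] = -2217.1189 N (compression)
  F[2-3] = +449.6456 N (tension)
  F[2-4] = -495.2467 N (compression)
  F[3-4] = -909.7464 N (compression)
  F[3-5] = -1842.5920 N (compression)
  F[4-5] = -2783.0090 N (compression)
  Rx@0 = +390.9900 N
  Ry@0 = +684.5986 N
  Ry@4 = +3559.9814 N

-909.746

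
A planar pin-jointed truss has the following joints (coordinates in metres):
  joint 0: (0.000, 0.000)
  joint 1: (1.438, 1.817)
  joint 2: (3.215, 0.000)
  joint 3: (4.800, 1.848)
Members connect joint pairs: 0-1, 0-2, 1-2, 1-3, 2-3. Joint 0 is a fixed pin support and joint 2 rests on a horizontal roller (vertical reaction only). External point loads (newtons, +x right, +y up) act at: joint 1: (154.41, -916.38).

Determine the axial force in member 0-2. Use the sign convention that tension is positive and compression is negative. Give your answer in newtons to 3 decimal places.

486.200

N=4 nodes, M=5 members, R=3 reactions → 2N=8, M+R=8
member 0 (0-1): L=2.3172, (cx,cy)=(0.6206,0.7841)
member 1 (0-2): L=3.2150, (cx,cy)=(1.0000,0.0000)
member 2 (1-2): L=2.5415, (cx,cy)=(0.6992,-0.7149)
member 3 (1-3): L=3.3621, (cx,cy)=(1.0000,0.0092)
member 4 (2-3): L=2.4346, (cx,cy)=(0.6510,0.7591)
solve A·x = −loads:
  F[0-1] = -534.6431 N (compression)
  F[0-2] = +486.1996 N (tension)
  F[1-2] = -695.3718 N (compression)
  F[1-3] = -0.0000 N (compression)
  F[2-3] = +0.0000 N (tension)
  Rx@0 = -154.4100 N
  Ry@0 = +419.2362 N
  Ry@2 = +497.1438 N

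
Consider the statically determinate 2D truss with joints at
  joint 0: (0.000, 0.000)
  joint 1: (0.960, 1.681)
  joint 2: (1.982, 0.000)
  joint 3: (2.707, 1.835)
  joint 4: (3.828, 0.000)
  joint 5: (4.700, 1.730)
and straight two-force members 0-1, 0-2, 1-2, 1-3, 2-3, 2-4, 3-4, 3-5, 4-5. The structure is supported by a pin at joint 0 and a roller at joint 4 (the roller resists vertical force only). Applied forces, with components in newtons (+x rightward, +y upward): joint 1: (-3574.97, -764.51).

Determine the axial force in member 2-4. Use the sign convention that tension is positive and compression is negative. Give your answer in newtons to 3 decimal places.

-841.917

N=6 nodes, M=9 members, R=3 reactions → 2N=12, M+R=12
member 0 (0-1): L=1.9358, (cx,cy)=(0.4959,0.8684)
member 1 (0-2): L=1.9820, (cx,cy)=(1.0000,0.0000)
member 2 (1-2): L=1.9673, (cx,cy)=(0.5195,-0.8545)
member 3 (1-3): L=1.7538, (cx,cy)=(0.9961,0.0878)
member 4 (2-3): L=1.9730, (cx,cy)=(0.3675,0.9300)
member 5 (2-4): L=1.8460, (cx,cy)=(1.0000,0.0000)
member 6 (3-4): L=2.1503, (cx,cy)=(0.5213,-0.8534)
member 7 (3-5): L=1.9958, (cx,cy)=(0.9986,-0.0526)
member 8 (4-5): L=1.9373, (cx,cy)=(0.4501,0.8930)
solve A·x = −loads:
  F[0-1] = -2467.4608 N (compression)
  F[0-2] = -2351.3157 N (compression)
  F[1-2] = +1761.0665 N (tension)
  F[1-3] = +1442.0201 N (tension)
  F[2-3] = -1617.9757 N (compression)
  F[2-4] = -841.9166 N (compression)
  F[3-4] = +1614.9760 N (tension)
  F[3-5] = +0.0000 N (tension)
  F[4-5] = -0.0000 N (compression)
  Rx@0 = +3574.9700 N
  Ry@0 = +2142.6696 N
  Ry@4 = -1378.1596 N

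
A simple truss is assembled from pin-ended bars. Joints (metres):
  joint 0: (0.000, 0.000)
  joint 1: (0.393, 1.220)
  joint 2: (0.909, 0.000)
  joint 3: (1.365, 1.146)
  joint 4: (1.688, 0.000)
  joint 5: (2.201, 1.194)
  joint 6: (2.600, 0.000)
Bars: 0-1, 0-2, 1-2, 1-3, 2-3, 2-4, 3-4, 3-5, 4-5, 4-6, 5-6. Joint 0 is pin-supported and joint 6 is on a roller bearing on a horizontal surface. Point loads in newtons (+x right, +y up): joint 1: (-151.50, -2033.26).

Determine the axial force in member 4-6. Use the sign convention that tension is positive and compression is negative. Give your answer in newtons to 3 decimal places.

78.947

N=7 nodes, M=11 members, R=3 reactions → 2N=14, M+R=14
member 0 (0-1): L=1.2817, (cx,cy)=(0.3066,0.9518)
member 1 (0-2): L=0.9090, (cx,cy)=(1.0000,0.0000)
member 2 (1-2): L=1.3246, (cx,cy)=(0.3895,-0.9210)
member 3 (1-3): L=0.9748, (cx,cy)=(0.9971,-0.0759)
member 4 (2-3): L=1.2334, (cx,cy)=(0.3697,0.9291)
member 5 (2-4): L=0.7790, (cx,cy)=(1.0000,0.0000)
member 6 (3-4): L=1.1906, (cx,cy)=(0.2713,-0.9625)
member 7 (3-5): L=0.8374, (cx,cy)=(0.9984,0.0573)
member 8 (4-5): L=1.2995, (cx,cy)=(0.3948,0.9188)
member 9 (4-6): L=0.9120, (cx,cy)=(1.0000,0.0000)
member 10 (5-6): L=1.2589, (cx,cy)=(0.3169,-0.9484)
solve A·x = −loads:
  F[0-1] = -1887.9492 N (compression)
  F[0-2] = +427.3740 N (tension)
  F[1-2] = -228.5402 N (compression)
  F[1-3] = -339.3272 N (compression)
  F[2-3] = +226.5387 N (tension)
  F[2-4] = +254.5939 N (tension)
  F[3-4] = -256.4876 N (compression)
  F[3-5] = -185.3184 N (compression)
  F[4-5] = +268.6907 N (tension)
  F[4-6] = +78.9467 N (tension)
  F[5-6] = -249.0884 N (compression)
  Rx@0 = +151.5000 N
  Ry@0 = +1797.0134 N
  Ry@6 = +236.2466 N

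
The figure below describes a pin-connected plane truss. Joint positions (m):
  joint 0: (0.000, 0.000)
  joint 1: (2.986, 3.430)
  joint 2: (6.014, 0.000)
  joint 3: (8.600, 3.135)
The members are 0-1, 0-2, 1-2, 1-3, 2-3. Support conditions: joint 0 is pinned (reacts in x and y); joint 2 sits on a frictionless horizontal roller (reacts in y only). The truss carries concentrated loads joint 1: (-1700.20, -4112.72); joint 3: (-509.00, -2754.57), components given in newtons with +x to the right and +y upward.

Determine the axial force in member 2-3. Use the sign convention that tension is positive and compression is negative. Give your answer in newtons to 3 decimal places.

-3455.670

N=4 nodes, M=5 members, R=3 reactions → 2N=8, M+R=8
member 0 (0-1): L=4.5476, (cx,cy)=(0.6566,0.7542)
member 1 (0-2): L=6.0140, (cx,cy)=(1.0000,0.0000)
member 2 (1-2): L=4.5753, (cx,cy)=(0.6618,-0.7497)
member 3 (1-3): L=5.6217, (cx,cy)=(0.9986,-0.0525)
member 4 (2-3): L=4.0639, (cx,cy)=(0.6363,0.7714)
solve A·x = −loads:
  F[0-1] = -2812.4925 N (compression)
  F[0-2] = -362.5083 N (compression)
  F[1-2] = -2774.8643 N (compression)
  F[1-3] = +1692.2716 N (tension)
  F[2-3] = -3455.6705 N (compression)
  Rx@0 = +2209.2000 N
  Ry@0 = +2121.2835 N
  Ry@2 = +4746.0065 N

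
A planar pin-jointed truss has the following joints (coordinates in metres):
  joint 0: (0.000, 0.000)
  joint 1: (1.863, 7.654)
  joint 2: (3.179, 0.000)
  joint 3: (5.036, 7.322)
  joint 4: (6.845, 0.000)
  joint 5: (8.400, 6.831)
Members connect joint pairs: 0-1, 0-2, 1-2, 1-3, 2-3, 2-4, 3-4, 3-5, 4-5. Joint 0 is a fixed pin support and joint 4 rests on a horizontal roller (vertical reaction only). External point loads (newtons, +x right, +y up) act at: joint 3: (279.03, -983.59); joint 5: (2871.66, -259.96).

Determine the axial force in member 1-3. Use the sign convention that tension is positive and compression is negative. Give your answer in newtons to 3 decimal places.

1260.193

N=6 nodes, M=9 members, R=3 reactions → 2N=12, M+R=12
member 0 (0-1): L=7.8775, (cx,cy)=(0.2365,0.9716)
member 1 (0-2): L=3.1790, (cx,cy)=(1.0000,0.0000)
member 2 (1-2): L=7.7663, (cx,cy)=(0.1694,-0.9855)
member 3 (1-3): L=3.1903, (cx,cy)=(0.9946,-0.1041)
member 4 (2-3): L=7.5538, (cx,cy)=(0.2458,0.9693)
member 5 (2-4): L=3.6660, (cx,cy)=(1.0000,0.0000)
member 6 (3-4): L=7.5422, (cx,cy)=(0.2399,-0.9708)
member 7 (3-5): L=3.3996, (cx,cy)=(0.9895,-0.1444)
member 8 (4-5): L=7.0058, (cx,cy)=(0.2220,0.9751)
solve A·x = −loads:
  F[0-1] = +3049.8923 N (tension)
  F[0-2] = +2429.3986 N (tension)
  F[1-2] = -3139.9220 N (compression)
  F[1-3] = +1260.1929 N (tension)
  F[2-3] = +3192.4879 N (tension)
  F[2-4] = +1112.5108 N (tension)
  F[3-4] = -4492.1109 N (compression)
  F[3-5] = +2866.6452 N (tension)
  F[4-5] = +158.0019 N (tension)
  Rx@0 = -3150.6900 N
  Ry@0 = -2963.3734 N
  Ry@4 = +4206.9234 N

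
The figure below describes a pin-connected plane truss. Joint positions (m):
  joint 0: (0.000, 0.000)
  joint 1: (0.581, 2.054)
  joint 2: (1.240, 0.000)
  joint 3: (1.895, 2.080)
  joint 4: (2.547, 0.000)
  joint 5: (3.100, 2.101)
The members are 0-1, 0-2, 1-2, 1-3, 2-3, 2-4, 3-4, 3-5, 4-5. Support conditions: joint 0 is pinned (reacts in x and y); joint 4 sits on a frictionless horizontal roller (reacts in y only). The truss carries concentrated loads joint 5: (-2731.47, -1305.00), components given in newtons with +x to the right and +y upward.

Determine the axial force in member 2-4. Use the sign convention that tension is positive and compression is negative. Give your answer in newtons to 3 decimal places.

-936.842

N=6 nodes, M=9 members, R=3 reactions → 2N=12, M+R=12
member 0 (0-1): L=2.1346, (cx,cy)=(0.2722,0.9622)
member 1 (0-2): L=1.2400, (cx,cy)=(1.0000,0.0000)
member 2 (1-2): L=2.1571, (cx,cy)=(0.3055,-0.9522)
member 3 (1-3): L=1.3143, (cx,cy)=(0.9998,0.0198)
member 4 (2-3): L=2.1807, (cx,cy)=(0.3004,0.9538)
member 5 (2-4): L=1.3070, (cx,cy)=(1.0000,0.0000)
member 6 (3-4): L=2.1798, (cx,cy)=(0.2991,-0.9542)
member 7 (3-5): L=1.2052, (cx,cy)=(0.9998,0.0174)
member 8 (4-5): L=2.1726, (cx,cy)=(0.2545,0.9671)
solve A·x = −loads:
  F[0-1] = -2047.1167 N (compression)
  F[0-2] = -2174.2789 N (compression)
  F[1-2] = +2044.1737 N (tension)
  F[1-3] = -1181.9152 N (compression)
  F[2-3] = -2040.6751 N (compression)
  F[2-4] = -936.8425 N (compression)
  F[3-4] = +2020.5233 N (tension)
  F[3-5] = -2399.3521 N (compression)
  F[4-5] = -1306.2152 N (compression)
  Rx@0 = +2731.4700 N
  Ry@0 = +1969.8286 N
  Ry@4 = -664.8286 N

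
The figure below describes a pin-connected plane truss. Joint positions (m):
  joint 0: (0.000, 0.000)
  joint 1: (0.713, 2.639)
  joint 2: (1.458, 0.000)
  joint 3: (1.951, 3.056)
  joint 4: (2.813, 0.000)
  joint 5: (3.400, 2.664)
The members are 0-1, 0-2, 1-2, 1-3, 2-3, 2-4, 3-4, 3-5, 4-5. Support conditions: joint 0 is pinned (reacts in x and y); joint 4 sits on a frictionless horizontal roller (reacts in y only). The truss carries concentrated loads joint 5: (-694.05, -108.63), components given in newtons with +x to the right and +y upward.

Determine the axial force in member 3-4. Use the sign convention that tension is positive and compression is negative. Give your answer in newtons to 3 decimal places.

837.146

N=6 nodes, M=9 members, R=3 reactions → 2N=12, M+R=12
member 0 (0-1): L=2.7336, (cx,cy)=(0.2608,0.9654)
member 1 (0-2): L=1.4580, (cx,cy)=(1.0000,0.0000)
member 2 (1-2): L=2.7421, (cx,cy)=(0.2717,-0.9624)
member 3 (1-3): L=1.3063, (cx,cy)=(0.9477,0.3192)
member 4 (2-3): L=3.0955, (cx,cy)=(0.1593,0.9872)
member 5 (2-4): L=1.3550, (cx,cy)=(1.0000,0.0000)
member 6 (3-4): L=3.1752, (cx,cy)=(0.2715,-0.9624)
member 7 (3-5): L=1.5011, (cx,cy)=(0.9653,-0.2611)
member 8 (4-5): L=2.7279, (cx,cy)=(0.2152,0.9766)
solve A·x = −loads:
  F[0-1] = -657.3735 N (compression)
  F[0-2] = -522.5898 N (compression)
  F[1-2] = +547.3632 N (tension)
  F[1-3] = -337.8457 N (compression)
  F[2-3] = -533.5854 N (compression)
  F[2-4] = -288.8989 N (compression)
  F[3-4] = +837.1459 N (tension)
  F[3-5] = -655.1491 N (compression)
  F[4-5] = -286.4282 N (compression)
  Rx@0 = +694.0500 N
  Ry@0 = +634.6191 N
  Ry@4 = -525.9891 N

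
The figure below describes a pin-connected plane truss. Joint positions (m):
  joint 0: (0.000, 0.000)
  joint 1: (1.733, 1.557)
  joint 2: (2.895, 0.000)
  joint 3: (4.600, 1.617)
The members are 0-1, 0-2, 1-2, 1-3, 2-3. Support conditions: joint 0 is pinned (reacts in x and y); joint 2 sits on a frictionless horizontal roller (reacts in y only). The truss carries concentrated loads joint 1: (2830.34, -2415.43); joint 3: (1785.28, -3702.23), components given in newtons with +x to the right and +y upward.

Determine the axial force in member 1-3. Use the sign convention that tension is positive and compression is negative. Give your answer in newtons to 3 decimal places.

5818.636

N=4 nodes, M=5 members, R=3 reactions → 2N=8, M+R=8
member 0 (0-1): L=2.3297, (cx,cy)=(0.7439,0.6683)
member 1 (0-2): L=2.8950, (cx,cy)=(1.0000,0.0000)
member 2 (1-2): L=1.9428, (cx,cy)=(0.5981,-0.8014)
member 3 (1-3): L=2.8676, (cx,cy)=(0.9998,0.0209)
member 4 (2-3): L=2.3498, (cx,cy)=(0.7256,0.6881)
solve A·x = −loads:
  F[0-1] = +5581.5681 N (tension)
  F[0-2] = +463.6582 N (tension)
  F[1-2] = -7516.6511 N (compression)
  F[1-3] = +5818.6358 N (tension)
  F[2-3] = -5557.0196 N (compression)
  Rx@0 = -4615.6200 N
  Ry@0 = -3730.2969 N
  Ry@2 = +9847.9569 N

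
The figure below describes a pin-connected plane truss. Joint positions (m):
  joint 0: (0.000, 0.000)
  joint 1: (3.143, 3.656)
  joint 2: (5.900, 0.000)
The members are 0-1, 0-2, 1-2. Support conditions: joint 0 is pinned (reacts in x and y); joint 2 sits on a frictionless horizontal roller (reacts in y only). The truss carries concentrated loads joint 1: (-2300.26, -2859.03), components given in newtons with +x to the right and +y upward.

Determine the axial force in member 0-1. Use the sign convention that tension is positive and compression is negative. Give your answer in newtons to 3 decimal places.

-3641.510

N=3 nodes, M=3 members, R=3 reactions → 2N=6, M+R=6
member 0 (0-1): L=4.8213, (cx,cy)=(0.6519,0.7583)
member 1 (0-2): L=5.9000, (cx,cy)=(1.0000,0.0000)
member 2 (1-2): L=4.5790, (cx,cy)=(0.6021,-0.7984)
solve A·x = −loads:
  F[0-1] = -3641.5102 N (compression)
  F[0-2] = +73.6440 N (tension)
  F[1-2] = -122.3130 N (compression)
  Rx@0 = +2300.2600 N
  Ry@0 = +2761.3722 N
  Ry@2 = +97.6578 N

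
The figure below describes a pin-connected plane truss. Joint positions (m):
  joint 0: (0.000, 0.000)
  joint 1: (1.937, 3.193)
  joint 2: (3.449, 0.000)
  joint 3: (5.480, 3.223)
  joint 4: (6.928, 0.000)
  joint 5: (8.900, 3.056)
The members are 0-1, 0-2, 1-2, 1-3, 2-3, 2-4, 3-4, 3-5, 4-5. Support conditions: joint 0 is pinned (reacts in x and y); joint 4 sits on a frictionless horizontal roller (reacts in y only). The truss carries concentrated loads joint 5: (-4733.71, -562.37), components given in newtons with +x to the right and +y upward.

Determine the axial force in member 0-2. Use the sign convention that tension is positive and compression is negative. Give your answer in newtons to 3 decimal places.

-3564.105

N=6 nodes, M=9 members, R=3 reactions → 2N=12, M+R=12
member 0 (0-1): L=3.7346, (cx,cy)=(0.5187,0.8550)
member 1 (0-2): L=3.4490, (cx,cy)=(1.0000,0.0000)
member 2 (1-2): L=3.5329, (cx,cy)=(0.4280,-0.9038)
member 3 (1-3): L=3.5431, (cx,cy)=(1.0000,0.0085)
member 4 (2-3): L=3.8096, (cx,cy)=(0.5331,0.8460)
member 5 (2-4): L=3.4790, (cx,cy)=(1.0000,0.0000)
member 6 (3-4): L=3.5333, (cx,cy)=(0.4098,-0.9122)
member 7 (3-5): L=3.4241, (cx,cy)=(0.9988,-0.0488)
member 8 (4-5): L=3.6370, (cx,cy)=(0.5422,0.8402)
solve A·x = −loads:
  F[0-1] = -2255.0346 N (compression)
  F[0-2] = -3564.1055 N (compression)
  F[1-2] = +2113.8127 N (tension)
  F[1-3] = -2074.3417 N (compression)
  F[2-3] = -2258.1227 N (compression)
  F[2-4] = -1455.5618 N (compression)
  F[3-4] = +2340.4788 N (tension)
  F[3-5] = -4242.3521 N (compression)
  F[4-5] = -915.5382 N (compression)
  Rx@0 = +4733.7100 N
  Ry@0 = +1928.0058 N
  Ry@4 = -1365.6358 N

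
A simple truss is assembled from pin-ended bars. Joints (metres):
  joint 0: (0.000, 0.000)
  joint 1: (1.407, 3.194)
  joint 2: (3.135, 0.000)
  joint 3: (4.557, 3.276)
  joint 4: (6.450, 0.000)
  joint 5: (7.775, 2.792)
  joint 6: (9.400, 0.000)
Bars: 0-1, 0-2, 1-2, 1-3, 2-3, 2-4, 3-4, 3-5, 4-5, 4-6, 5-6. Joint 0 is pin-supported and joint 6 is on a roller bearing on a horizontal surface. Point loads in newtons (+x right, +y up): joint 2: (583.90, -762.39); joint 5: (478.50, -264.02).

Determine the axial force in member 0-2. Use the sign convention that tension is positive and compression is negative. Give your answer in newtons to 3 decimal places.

N=7 nodes, M=11 members, R=3 reactions → 2N=14, M+R=14
member 0 (0-1): L=3.4902, (cx,cy)=(0.4031,0.9151)
member 1 (0-2): L=3.1350, (cx,cy)=(1.0000,0.0000)
member 2 (1-2): L=3.6315, (cx,cy)=(0.4758,-0.8795)
member 3 (1-3): L=3.1511, (cx,cy)=(0.9997,0.0260)
member 4 (2-3): L=3.5713, (cx,cy)=(0.3982,0.9173)
member 5 (2-4): L=3.3150, (cx,cy)=(1.0000,0.0000)
member 6 (3-4): L=3.7836, (cx,cy)=(0.5003,-0.8658)
member 7 (3-5): L=3.2542, (cx,cy)=(0.9889,-0.1487)
member 8 (4-5): L=3.0905, (cx,cy)=(0.4287,0.9034)
member 9 (4-6): L=2.9500, (cx,cy)=(1.0000,0.0000)
member 10 (5-6): L=3.2305, (cx,cy)=(0.5030,-0.8643)
solve A·x = −loads:
  F[0-1] = -449.8122 N (compression)
  F[0-2] = +1243.7338 N (tension)
  F[1-2] = +456.2314 N (tension)
  F[1-3] = -398.5617 N (compression)
  F[2-3] = +393.6725 N (tension)
  F[2-4] = +720.1769 N (tension)
  F[3-4] = -397.6751 N (compression)
  F[3-5] = -43.1936 N (compression)
  F[4-5] = +381.1304 N (tension)
  F[4-6] = +357.8074 N (tension)
  F[5-6] = -711.3128 N (compression)
  Rx@0 = -1062.4000 N
  Ry@0 = +411.6419 N
  Ry@6 = +614.7681 N

1243.734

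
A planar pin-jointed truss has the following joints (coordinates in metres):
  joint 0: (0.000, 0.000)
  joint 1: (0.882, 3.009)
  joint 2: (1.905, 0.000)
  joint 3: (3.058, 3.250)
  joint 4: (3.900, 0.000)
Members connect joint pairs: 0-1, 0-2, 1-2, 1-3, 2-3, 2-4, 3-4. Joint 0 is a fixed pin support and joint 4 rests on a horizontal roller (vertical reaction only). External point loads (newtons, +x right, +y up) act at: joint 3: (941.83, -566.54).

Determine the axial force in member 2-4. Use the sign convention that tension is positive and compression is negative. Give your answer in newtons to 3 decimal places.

N=5 nodes, M=7 members, R=3 reactions → 2N=10, M+R=10
member 0 (0-1): L=3.1356, (cx,cy)=(0.2813,0.9596)
member 1 (0-2): L=1.9050, (cx,cy)=(1.0000,0.0000)
member 2 (1-2): L=3.1781, (cx,cy)=(0.3219,-0.9468)
member 3 (1-3): L=2.1893, (cx,cy)=(0.9939,0.1101)
member 4 (2-3): L=3.4485, (cx,cy)=(0.3344,0.9424)
member 5 (2-4): L=1.9950, (cx,cy)=(1.0000,0.0000)
member 6 (3-4): L=3.3573, (cx,cy)=(0.2508,-0.9680)
solve A·x = −loads:
  F[0-1] = +690.4201 N (tension)
  F[0-2] = +747.6247 N (tension)
  F[1-2] = -652.5002 N (compression)
  F[1-3] = +406.7075 N (tension)
  F[2-3] = +655.4982 N (tension)
  F[2-4] = +318.4272 N (tension)
  F[3-4] = -1269.6625 N (compression)
  Rx@0 = -941.8300 N
  Ry@0 = -662.5438 N
  Ry@4 = +1229.0838 N

318.427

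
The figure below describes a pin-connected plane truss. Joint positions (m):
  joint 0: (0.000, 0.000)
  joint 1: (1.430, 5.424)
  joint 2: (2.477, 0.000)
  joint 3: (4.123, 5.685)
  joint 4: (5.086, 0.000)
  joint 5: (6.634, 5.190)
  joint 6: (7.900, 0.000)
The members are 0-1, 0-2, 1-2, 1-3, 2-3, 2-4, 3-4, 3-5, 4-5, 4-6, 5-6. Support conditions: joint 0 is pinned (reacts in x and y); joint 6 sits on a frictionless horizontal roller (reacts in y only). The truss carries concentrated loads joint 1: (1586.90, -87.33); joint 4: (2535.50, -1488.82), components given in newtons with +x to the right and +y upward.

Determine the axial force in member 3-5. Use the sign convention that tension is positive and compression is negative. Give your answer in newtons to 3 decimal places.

N=7 nodes, M=11 members, R=3 reactions → 2N=14, M+R=14
member 0 (0-1): L=5.6093, (cx,cy)=(0.2549,0.9670)
member 1 (0-2): L=2.4770, (cx,cy)=(1.0000,0.0000)
member 2 (1-2): L=5.5241, (cx,cy)=(0.1895,-0.9819)
member 3 (1-3): L=2.7056, (cx,cy)=(0.9953,0.0965)
member 4 (2-3): L=5.9185, (cx,cy)=(0.2781,0.9605)
member 5 (2-4): L=2.6090, (cx,cy)=(1.0000,0.0000)
member 6 (3-4): L=5.7660, (cx,cy)=(0.1670,-0.9860)
member 7 (3-5): L=2.5593, (cx,cy)=(0.9811,-0.1934)
member 8 (4-5): L=5.4159, (cx,cy)=(0.2858,0.9583)
member 9 (4-6): L=2.8140, (cx,cy)=(1.0000,0.0000)
member 10 (5-6): L=5.3422, (cx,cy)=(0.2370,-0.9715)
solve A·x = −loads:
  F[0-1] = +504.3583 N (tension)
  F[0-2] = +3993.8229 N (tension)
  F[1-2] = -716.1870 N (compression)
  F[1-3] = -1328.7795 N (compression)
  F[2-3] = +732.0875 N (tension)
  F[2-4] = +3654.4805 N (tension)
  F[3-4] = -371.9043 N (compression)
  F[3-5] = -1077.2072 N (compression)
  F[4-5] = +1936.2776 N (tension)
  F[4-6] = +503.4347 N (tension)
  F[5-6] = -2124.3582 N (compression)
  Rx@0 = -4122.4000 N
  Ry@0 = -487.6938 N
  Ry@6 = +2063.8438 N

-1077.207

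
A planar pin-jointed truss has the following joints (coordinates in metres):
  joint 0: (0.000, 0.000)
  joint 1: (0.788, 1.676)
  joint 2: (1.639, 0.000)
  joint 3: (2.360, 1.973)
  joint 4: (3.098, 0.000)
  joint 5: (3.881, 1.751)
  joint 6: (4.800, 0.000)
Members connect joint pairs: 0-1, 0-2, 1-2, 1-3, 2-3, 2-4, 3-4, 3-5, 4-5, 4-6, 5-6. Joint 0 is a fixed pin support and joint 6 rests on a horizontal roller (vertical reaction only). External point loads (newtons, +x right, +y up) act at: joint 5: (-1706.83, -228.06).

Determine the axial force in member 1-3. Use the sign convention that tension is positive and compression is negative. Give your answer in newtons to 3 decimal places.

-605.074

N=7 nodes, M=11 members, R=3 reactions → 2N=14, M+R=14
member 0 (0-1): L=1.8520, (cx,cy)=(0.4255,0.9050)
member 1 (0-2): L=1.6390, (cx,cy)=(1.0000,0.0000)
member 2 (1-2): L=1.8797, (cx,cy)=(0.4527,-0.8916)
member 3 (1-3): L=1.5998, (cx,cy)=(0.9826,0.1856)
member 4 (2-3): L=2.1006, (cx,cy)=(0.3432,0.9393)
member 5 (2-4): L=1.4590, (cx,cy)=(1.0000,0.0000)
member 6 (3-4): L=2.1065, (cx,cy)=(0.3503,-0.9366)
member 7 (3-5): L=1.5371, (cx,cy)=(0.9895,-0.1444)
member 8 (4-5): L=1.9181, (cx,cy)=(0.4082,0.9129)
member 9 (4-6): L=1.7020, (cx,cy)=(1.0000,0.0000)
member 10 (5-6): L=1.9775, (cx,cy)=(0.4647,-0.8855)
solve A·x = −loads:
  F[0-1] = -736.2727 N (compression)
  F[0-2] = -1393.5571 N (compression)
  F[1-2] = +621.2922 N (tension)
  F[1-3] = -605.0738 N (compression)
  F[2-3] = -589.8016 N (compression)
  F[2-4] = -909.8350 N (compression)
  F[3-4] = +883.8395 N (tension)
  F[3-5] = -1118.3674 N (compression)
  F[4-5] = -906.8210 N (compression)
  F[4-6] = -230.0079 N (compression)
  F[5-6] = +494.9334 N (tension)
  Rx@0 = +1706.8300 N
  Ry@0 = +666.3013 N
  Ry@6 = -438.2413 N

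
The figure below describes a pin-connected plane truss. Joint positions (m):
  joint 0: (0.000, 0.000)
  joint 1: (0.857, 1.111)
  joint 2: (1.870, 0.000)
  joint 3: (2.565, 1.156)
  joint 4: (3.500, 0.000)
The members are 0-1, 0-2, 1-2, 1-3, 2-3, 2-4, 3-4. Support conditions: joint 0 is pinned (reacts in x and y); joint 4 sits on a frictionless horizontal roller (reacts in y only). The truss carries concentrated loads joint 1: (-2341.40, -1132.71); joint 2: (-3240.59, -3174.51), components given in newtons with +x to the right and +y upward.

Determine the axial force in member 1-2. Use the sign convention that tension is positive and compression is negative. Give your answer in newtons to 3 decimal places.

N=5 nodes, M=7 members, R=3 reactions → 2N=10, M+R=10
member 0 (0-1): L=1.4031, (cx,cy)=(0.6108,0.7918)
member 1 (0-2): L=1.8700, (cx,cy)=(1.0000,0.0000)
member 2 (1-2): L=1.5035, (cx,cy)=(0.6738,-0.7389)
member 3 (1-3): L=1.7086, (cx,cy)=(0.9997,0.0263)
member 4 (2-3): L=1.3488, (cx,cy)=(0.5153,0.8570)
member 5 (2-4): L=1.6300, (cx,cy)=(1.0000,0.0000)
member 6 (3-4): L=1.4868, (cx,cy)=(0.6289,-0.7775)
solve A·x = −loads:
  F[0-1] = -3886.0725 N (compression)
  F[0-2] = -3208.4627 N (compression)
  F[1-2] = +2568.3226 N (tension)
  F[1-3] = -1763.1836 N (compression)
  F[2-3] = +1489.6223 N (tension)
  F[2-4] = +995.0311 N (tension)
  F[3-4] = -1582.2543 N (compression)
  Rx@0 = +5581.9900 N
  Ry@0 = +3076.9998 N
  Ry@4 = +1230.2202 N

2568.323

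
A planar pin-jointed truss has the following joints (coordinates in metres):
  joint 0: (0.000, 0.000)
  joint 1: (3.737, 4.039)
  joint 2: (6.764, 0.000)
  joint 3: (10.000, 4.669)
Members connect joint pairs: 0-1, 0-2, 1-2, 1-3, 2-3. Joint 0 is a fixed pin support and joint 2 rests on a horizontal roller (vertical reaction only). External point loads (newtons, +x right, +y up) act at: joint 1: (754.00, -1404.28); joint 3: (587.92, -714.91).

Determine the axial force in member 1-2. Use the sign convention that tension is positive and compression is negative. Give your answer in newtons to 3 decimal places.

-2320.354

N=4 nodes, M=5 members, R=3 reactions → 2N=8, M+R=8
member 0 (0-1): L=5.5026, (cx,cy)=(0.6791,0.7340)
member 1 (0-2): L=6.7640, (cx,cy)=(1.0000,0.0000)
member 2 (1-2): L=5.0474, (cx,cy)=(0.5997,-0.8002)
member 3 (1-3): L=6.2946, (cx,cy)=(0.9950,0.1001)
member 4 (2-3): L=5.6808, (cx,cy)=(0.5696,0.8219)
solve A·x = −loads:
  F[0-1] = +776.0704 N (tension)
  F[0-2] = +814.8653 N (tension)
  F[1-2] = -2320.3537 N (compression)
  F[1-3] = +1170.4820 N (tension)
  F[2-3] = -1012.3669 N (compression)
  Rx@0 = -1341.9200 N
  Ry@0 = -569.6478 N
  Ry@2 = +2688.8378 N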